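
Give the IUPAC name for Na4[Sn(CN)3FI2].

The 4 sodium counter-ions carry a total charge of +4, so each complex ion is 4−.
Ligand charges: 1×fluoro (-1 each), 2×iodo (-1 each), 3×cyano (-1 each); total -6. So Sn + (-6) = 4−, giving Sn = +2.
The complex ion is anionic, so tin takes the -ate form stannate(II).

sodium tricyanofluorodiiodostannate(II)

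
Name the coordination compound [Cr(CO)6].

hexacarbonylchromium(0)

There is no counter-ion, so the complex is neutral overall.
Ligand charges: 6×carbonyl (neutral); total 0. So Cr + (0) = 0, giving Cr = 0.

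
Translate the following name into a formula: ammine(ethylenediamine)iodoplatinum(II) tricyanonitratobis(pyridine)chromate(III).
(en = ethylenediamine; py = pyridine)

Cation [Pt…]: ligand charges -1, Pt(II) ⇒ ion charge 1+.
Anion [Cr…]: ligand charges -4, Cr(III) ⇒ ion charge 1−.
One 1+ cation balances one 1− anion.

[Pt(en)I(NH3)][Cr(CN)3(NO3)(py)2]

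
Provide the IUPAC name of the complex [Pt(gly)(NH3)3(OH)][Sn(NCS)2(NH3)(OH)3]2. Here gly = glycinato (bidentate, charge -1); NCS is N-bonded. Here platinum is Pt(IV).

Pt is given as +4; the cation's ligand charges sum to -2, so the complex cation is 2+.
With 2 anions per cation, each anion must be 2/2 = 1−.
Anion: ligand charges sum to -5; for the ion to be 1−, Sn = +4.

triammine(glycinato)hydroxoplatinum(IV) amminetrihydroxodiisothiocyanatostannate(IV)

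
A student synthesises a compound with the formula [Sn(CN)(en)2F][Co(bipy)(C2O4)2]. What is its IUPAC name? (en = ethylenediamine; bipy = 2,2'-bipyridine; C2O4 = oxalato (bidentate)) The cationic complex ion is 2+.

The complex cation is given as 2+; its ligand charges sum to -2, so Sn = +4.
A 1:1 salt means the anion carries the equal and opposite charge, 2−.
Anion: ligand charges sum to -4; for the ion to be 2−, Co = +2.

cyanobis(ethylenediamine)fluorotin(IV) (2,2'-bipyridine)dioxalatocobaltate(II)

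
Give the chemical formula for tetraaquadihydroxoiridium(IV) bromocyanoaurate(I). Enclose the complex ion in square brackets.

[Ir(H2O)4(OH)2][AuBr(CN)]2

Cation [Ir…]: ligand charges -2, Ir(IV) ⇒ ion charge 2+.
Anion [Au…]: ligand charges -2, Au(I) ⇒ ion charge 1−.
One 2+ cation requires 2 of the 1− anion.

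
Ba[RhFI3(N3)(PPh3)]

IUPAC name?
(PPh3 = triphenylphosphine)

The 1 barium counter-ion carries a total charge of +2, so each complex ion is 2−.
Ligand charges: 1×fluoro (-1 each), 1×azido (-1 each), 1×triphenylphosphine (neutral), 3×iodo (-1 each); total -5. So Rh + (-5) = 2−, giving Rh = +3.
Ligands are named alphabetically: azido before fluoro before iodo before triphenylphosphine.
The complex ion is anionic, so rhodium takes the -ate form rhodate(III).

barium azidofluorotriiodo(triphenylphosphine)rhodate(III)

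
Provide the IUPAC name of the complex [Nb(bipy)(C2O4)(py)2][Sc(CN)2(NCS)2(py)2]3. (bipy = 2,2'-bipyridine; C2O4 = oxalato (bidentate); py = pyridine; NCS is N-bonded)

(2,2'-bipyridine)oxalatobis(pyridine)niobium(V) dicyanodiisothiocyanatobis(pyridine)scandate(III)

Both ions are complex: the cation is named first with the plain metal name, the anion second with the -ate form; each ion's ligands are alphabetised independently.
Scandium is always +3 in its complexes; the anion's ligand charges sum to -4, so the complex anion is 1−.
With 3 anions per cation, the cation must be 3×1 = 3+.
Cation: ligand charges sum to -2; for the ion to be 3+, Nb = +5.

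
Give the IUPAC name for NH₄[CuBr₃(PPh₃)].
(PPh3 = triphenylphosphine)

ammonium tribromo(triphenylphosphine)cuprate(II)

The 1 ammonium counter-ion carries a total charge of +1, so each complex ion is 1−.
Ligand charges: 3×bromo (-1 each), 1×triphenylphosphine (neutral); total -3. So Cu + (-3) = 1−, giving Cu = +2.
The complex ion is anionic, so copper takes the -ate form cuprate(II).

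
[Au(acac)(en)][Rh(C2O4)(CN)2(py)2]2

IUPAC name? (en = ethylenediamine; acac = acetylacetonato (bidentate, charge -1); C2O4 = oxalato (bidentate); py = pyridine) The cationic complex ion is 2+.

(acetylacetonato)(ethylenediamine)gold(III) dicyanooxalatobis(pyridine)rhodate(III)

Both ions are complex: the cation is named first with the plain metal name, the anion second with the -ate form; each ion's ligands are alphabetised independently.
The complex cation is given as 2+; its ligand charges sum to -1, so Au = +3.
With 2 anions per cation, each anion must be 2/2 = 1−.
Anion: ligand charges sum to -4; for the ion to be 1−, Rh = +3.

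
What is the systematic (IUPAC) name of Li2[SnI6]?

The 2 lithium counter-ions carry a total charge of +2, so each complex ion is 2−.
Ligand charges: 6×iodo (-1 each); total -6. So Sn + (-6) = 2−, giving Sn = +4.
The complex ion is anionic, so tin takes the -ate form stannate(IV).

lithium hexaiodostannate(IV)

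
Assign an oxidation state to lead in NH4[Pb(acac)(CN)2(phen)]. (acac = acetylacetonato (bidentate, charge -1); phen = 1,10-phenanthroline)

+2

1 ammonium outside the brackets (+1 each) → the complex ion is 1−.
Ligand charges: 1×acac = -1; 2×CN = -2; 1×phen neutral; sum -3.
Pb + (-3) = 1− ⇒ Pb is +2.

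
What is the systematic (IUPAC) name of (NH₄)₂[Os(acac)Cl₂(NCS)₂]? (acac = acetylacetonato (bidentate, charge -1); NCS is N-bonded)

ammonium (acetylacetonato)dichlorodiisothiocyanatoosmate(III)

The 2 ammonium counter-ions carry a total charge of +2, so each complex ion is 2−.
Ligand charges: 1×acetylacetonato (-1 each), 2×chloro (-1 each), 2×isothiocyanato (-1 each); total -5. So Os + (-5) = 2−, giving Os = +3.
Ligands are named alphabetically: acetylacetonato before chloro before isothiocyanato.
The complex ion is anionic, so osmium takes the -ate form osmate(III).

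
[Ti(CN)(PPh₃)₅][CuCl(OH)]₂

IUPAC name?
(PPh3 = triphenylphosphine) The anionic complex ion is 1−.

Both ions are complex: the cation is named first with the plain metal name, the anion second with the -ate form; each ion's ligands are alphabetised independently.
The complex anion is given as 1−; its ligand charges sum to -2, so Cu = +1.
With 2 anions per cation, the cation must be 2×1 = 2+.
Cation: ligand charges sum to -1; for the ion to be 2+, Ti = +3.

cyanopentakis(triphenylphosphine)titanium(III) chlorohydroxocuprate(I)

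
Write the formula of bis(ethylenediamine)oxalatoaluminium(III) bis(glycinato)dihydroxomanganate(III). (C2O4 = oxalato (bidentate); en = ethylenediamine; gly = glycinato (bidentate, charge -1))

[Al(C2O4)(en)2][Mn(gly)2(OH)2]

Cation [Al…]: ligand charges -2, Al(III) ⇒ ion charge 1+.
Anion [Mn…]: ligand charges -4, Mn(III) ⇒ ion charge 1−.
One 1+ cation balances one 1− anion.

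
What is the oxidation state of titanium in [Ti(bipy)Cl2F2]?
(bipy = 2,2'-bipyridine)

+4

No counter-ion: the bracketed complex is neutral.
Ligand charges: 2×Cl = -2; 2×F = -2; 1×bipy neutral; sum -4.
Ti + (-4) = 0 ⇒ Ti is +4.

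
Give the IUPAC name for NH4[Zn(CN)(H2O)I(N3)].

The 1 ammonium counter-ion carries a total charge of +1, so each complex ion is 1−.
Ligand charges: 1×aqua (neutral), 1×iodo (-1 each), 1×azido (-1 each), 1×cyano (-1 each); total -3. So Zn + (-3) = 1−, giving Zn = +2.
Ligands are named alphabetically: aqua before azido before cyano before iodo.
The complex ion is anionic, so zinc takes the -ate form zincate(II).

ammonium aquaazidocyanoiodozincate(II)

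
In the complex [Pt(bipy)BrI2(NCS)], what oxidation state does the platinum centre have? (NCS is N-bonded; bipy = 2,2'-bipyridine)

No counter-ion: the bracketed complex is neutral.
Ligand charges: 1×Br = -1; 1×NCS = -1; 1×bipy neutral; 2×I = -2; sum -4.
Pt + (-4) = 0 ⇒ Pt is +4.

+4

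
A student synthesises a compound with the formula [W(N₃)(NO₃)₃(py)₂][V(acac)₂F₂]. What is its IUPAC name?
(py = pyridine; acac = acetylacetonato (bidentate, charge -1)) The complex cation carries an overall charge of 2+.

Both ions are complex: the cation is named first with the plain metal name, the anion second with the -ate form; each ion's ligands are alphabetised independently.
The complex cation is given as 2+; its ligand charges sum to -4, so W = +6.
A 1:1 salt means the anion carries the equal and opposite charge, 2−.
Anion: ligand charges sum to -4; for the ion to be 2−, V = +2.

azidotrinitratobis(pyridine)tungsten(VI) bis(acetylacetonato)difluorovanadate(II)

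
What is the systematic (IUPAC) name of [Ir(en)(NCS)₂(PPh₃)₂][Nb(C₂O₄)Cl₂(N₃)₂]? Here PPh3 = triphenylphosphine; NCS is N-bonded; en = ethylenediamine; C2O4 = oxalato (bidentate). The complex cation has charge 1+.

(ethylenediamine)diisothiocyanatobis(triphenylphosphine)iridium(III) diazidodichlorooxalatoniobate(V)

Both ions are complex: the cation is named first with the plain metal name, the anion second with the -ate form; each ion's ligands are alphabetised independently.
The complex cation is given as 1+; its ligand charges sum to -2, so Ir = +3.
A 1:1 salt means the anion carries the equal and opposite charge, 1−.
Anion: ligand charges sum to -6; for the ion to be 1−, Nb = +5.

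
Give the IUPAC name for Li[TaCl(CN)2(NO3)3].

lithium chlorodicyanotrinitratotantalate(V)

The 1 lithium counter-ion carries a total charge of +1, so each complex ion is 1−.
Ligand charges: 1×chloro (-1 each), 2×cyano (-1 each), 3×nitrato (-1 each); total -6. So Ta + (-6) = 1−, giving Ta = +5.
The complex ion is anionic, so tantalum takes the -ate form tantalate(V).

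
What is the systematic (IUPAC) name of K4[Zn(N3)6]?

potassium hexaazidozincate(II)

The 4 potassium counter-ions carry a total charge of +4, so each complex ion is 4−.
Ligand charges: 6×azido (-1 each); total -6. So Zn + (-6) = 4−, giving Zn = +2.
The complex ion is anionic, so zinc takes the -ate form zincate(II).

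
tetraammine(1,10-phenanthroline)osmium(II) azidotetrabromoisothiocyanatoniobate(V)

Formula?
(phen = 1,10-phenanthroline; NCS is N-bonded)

[Os(NH3)4(phen)][NbBr4(N3)(NCS)]2

Cation [Os…]: ligand charges 0, Os(II) ⇒ ion charge 2+.
Anion [Nb…]: ligand charges -6, Nb(V) ⇒ ion charge 1−.
One 2+ cation requires 2 of the 1− anion.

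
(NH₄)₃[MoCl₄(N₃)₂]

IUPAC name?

ammonium diazidotetrachloromolybdate(III)

The 3 ammonium counter-ions carry a total charge of +3, so each complex ion is 3−.
Ligand charges: 4×chloro (-1 each), 2×azido (-1 each); total -6. So Mo + (-6) = 3−, giving Mo = +3.
Ligands are named alphabetically: azido before chloro.
The complex ion is anionic, so molybdenum takes the -ate form molybdate(III).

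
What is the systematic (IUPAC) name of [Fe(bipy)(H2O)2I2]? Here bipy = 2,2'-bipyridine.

There is no counter-ion, so the complex is neutral overall.
Ligand charges: 2×aqua (neutral), 1×2,2'-bipyridine (neutral), 2×iodo (-1 each); total -2. So Fe + (-2) = 0, giving Fe = +2.
Ligands are named alphabetically: aqua before bipyridine before iodo.

diaqua(2,2'-bipyridine)diiodoiron(II)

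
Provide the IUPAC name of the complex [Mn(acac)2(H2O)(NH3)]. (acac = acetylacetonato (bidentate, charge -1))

There is no counter-ion, so the complex is neutral overall.
Ligand charges: 2×acetylacetonato (-1 each), 1×ammine (neutral), 1×aqua (neutral); total -2. So Mn + (-2) = 0, giving Mn = +2.
Ligands are named alphabetically: acetylacetonato before ammine before aqua.

bis(acetylacetonato)ammineaquamanganese(II)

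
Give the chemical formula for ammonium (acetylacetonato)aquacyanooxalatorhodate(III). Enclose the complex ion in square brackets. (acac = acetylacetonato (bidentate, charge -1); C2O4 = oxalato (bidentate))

Ligands: 1 acetylacetonato (acac, -1), 1 aqua (H2O, neutral), 1 oxalato (C2O4, -2), 1 cyano (CN, -1). Ligand charge sum = -4.
With Rh in oxidation state +3, the complex ion is [Rh...]^1−.
Charge balance with ammonium (+1) requires 1 complex ion per 1 ammonium.

NH4[Rh(acac)(C2O4)(CN)(H2O)]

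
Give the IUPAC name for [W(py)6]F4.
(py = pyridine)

The 4 fluoride counter-ions carry a total charge of -4, so each complex ion is 4+.
Ligand charges: 6×pyridine (neutral); total 0. So W + (0) = 4+, giving W = +4.

hexakis(pyridine)tungsten(IV) fluoride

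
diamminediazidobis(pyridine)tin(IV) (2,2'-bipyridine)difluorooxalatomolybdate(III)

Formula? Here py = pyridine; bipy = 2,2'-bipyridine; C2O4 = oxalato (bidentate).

[Sn(N3)2(NH3)2(py)2][Mo(bipy)(C2O4)F2]2

Cation [Sn…]: ligand charges -2, Sn(IV) ⇒ ion charge 2+.
Anion [Mo…]: ligand charges -4, Mo(III) ⇒ ion charge 1−.
One 2+ cation requires 2 of the 1− anion.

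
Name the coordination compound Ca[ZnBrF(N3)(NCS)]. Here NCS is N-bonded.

calcium azidobromofluoroisothiocyanatozincate(II)

The 1 calcium counter-ion carries a total charge of +2, so each complex ion is 2−.
Ligand charges: 1×fluoro (-1 each), 1×azido (-1 each), 1×bromo (-1 each), 1×isothiocyanato (-1 each); total -4. So Zn + (-4) = 2−, giving Zn = +2.
The complex ion is anionic, so zinc takes the -ate form zincate(II).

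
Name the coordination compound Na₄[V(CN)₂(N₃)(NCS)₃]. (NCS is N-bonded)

The 4 sodium counter-ions carry a total charge of +4, so each complex ion is 4−.
Ligand charges: 2×cyano (-1 each), 1×azido (-1 each), 3×isothiocyanato (-1 each); total -6. So V + (-6) = 4−, giving V = +2.
Ligands are named alphabetically: azido before cyano before isothiocyanato.
The complex ion is anionic, so vanadium takes the -ate form vanadate(II).

sodium azidodicyanotriisothiocyanatovanadate(II)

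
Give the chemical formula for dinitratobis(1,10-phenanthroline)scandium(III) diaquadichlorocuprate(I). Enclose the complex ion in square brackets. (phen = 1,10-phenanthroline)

Cation [Sc…]: ligand charges -2, Sc(III) ⇒ ion charge 1+.
Anion [Cu…]: ligand charges -2, Cu(I) ⇒ ion charge 1−.
One 1+ cation balances one 1− anion.

[Sc(NO3)2(phen)2][CuCl2(H2O)2]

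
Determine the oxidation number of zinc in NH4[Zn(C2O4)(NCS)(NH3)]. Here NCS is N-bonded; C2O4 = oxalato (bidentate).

1 ammonium outside the brackets (+1 each) → the complex ion is 1−.
Ligand charges: 1×NH3 neutral; 1×NCS = -1; 1×C2O4 = -2; sum -3.
Zn + (-3) = 1− ⇒ Zn is +2.

+2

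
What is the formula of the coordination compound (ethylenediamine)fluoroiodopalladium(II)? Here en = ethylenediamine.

Ligands: 1 fluoro (F, -1), 1 iodo (I, -1), 1 ethylenediamine (en, neutral). Ligand charge sum = -2.
With Pd in oxidation state +2, the complex ion is [Pd...].

[Pd(en)FI]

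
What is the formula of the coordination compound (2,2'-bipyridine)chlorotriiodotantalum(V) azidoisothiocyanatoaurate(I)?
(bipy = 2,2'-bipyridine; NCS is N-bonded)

[Ta(bipy)ClI3][Au(N3)(NCS)]

Cation [Ta…]: ligand charges -4, Ta(V) ⇒ ion charge 1+.
Anion [Au…]: ligand charges -2, Au(I) ⇒ ion charge 1−.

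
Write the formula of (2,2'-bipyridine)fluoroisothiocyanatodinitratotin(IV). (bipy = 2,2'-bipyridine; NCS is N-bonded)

[Sn(bipy)F(NCS)(NO3)2]

Ligands: 1 2,2'-bipyridine (bipy, neutral), 2 nitrato (NO3, -1), 1 fluoro (F, -1), 1 isothiocyanato (NCS, -1). Ligand charge sum = -4.
With Sn in oxidation state +4, the complex ion is [Sn...].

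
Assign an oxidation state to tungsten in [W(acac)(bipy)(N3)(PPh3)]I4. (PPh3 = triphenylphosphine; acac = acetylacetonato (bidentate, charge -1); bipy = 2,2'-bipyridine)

4 iodide outside the brackets (-1 each) → the complex ion is 4+.
Ligand charges: 1×N3 = -1; 1×PPh3 neutral; 1×acac = -1; 1×bipy neutral; sum -2.
W + (-2) = 4+ ⇒ W is +6.

+6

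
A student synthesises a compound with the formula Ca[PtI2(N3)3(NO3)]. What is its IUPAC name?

The 1 calcium counter-ion carries a total charge of +2, so each complex ion is 2−.
Ligand charges: 1×nitrato (-1 each), 2×iodo (-1 each), 3×azido (-1 each); total -6. So Pt + (-6) = 2−, giving Pt = +4.
Ligands are named alphabetically: azido before iodo before nitrato.
The complex ion is anionic, so platinum takes the -ate form platinate(IV).

calcium triazidodiiodonitratoplatinate(IV)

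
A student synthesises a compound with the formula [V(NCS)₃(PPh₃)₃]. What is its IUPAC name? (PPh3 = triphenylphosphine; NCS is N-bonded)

triisothiocyanatotris(triphenylphosphine)vanadium(III)

There is no counter-ion, so the complex is neutral overall.
Ligand charges: 3×triphenylphosphine (neutral), 3×isothiocyanato (-1 each); total -3. So V + (-3) = 0, giving V = +3.
Ligands are named alphabetically: isothiocyanato before triphenylphosphine.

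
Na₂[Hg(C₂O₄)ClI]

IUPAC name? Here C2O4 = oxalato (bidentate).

sodium chloroiodooxalatomercurate(II)

The 2 sodium counter-ions carry a total charge of +2, so each complex ion is 2−.
Ligand charges: 1×chloro (-1 each), 1×iodo (-1 each), 1×oxalato (-2 each); total -4. So Hg + (-4) = 2−, giving Hg = +2.
Ligands are named alphabetically: chloro before iodo before oxalato.
The complex ion is anionic, so mercury takes the -ate form mercurate(II).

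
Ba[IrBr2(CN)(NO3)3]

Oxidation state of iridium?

1 barium outside the brackets (+2 each) → the complex ion is 2−.
Ligand charges: 2×Br = -2; 1×CN = -1; 3×NO3 = -3; sum -6.
Ir + (-6) = 2− ⇒ Ir is +4.

+4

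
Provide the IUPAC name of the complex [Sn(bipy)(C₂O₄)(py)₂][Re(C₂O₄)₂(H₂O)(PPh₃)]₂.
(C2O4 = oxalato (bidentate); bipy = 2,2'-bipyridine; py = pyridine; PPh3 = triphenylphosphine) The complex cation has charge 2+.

The complex cation is given as 2+; its ligand charges sum to -2, so Sn = +4.
With 2 anions per cation, each anion must be 2/2 = 1−.
Anion: ligand charges sum to -4; for the ion to be 1−, Re = +3.

(2,2'-bipyridine)oxalatobis(pyridine)tin(IV) aquadioxalato(triphenylphosphine)rhenate(III)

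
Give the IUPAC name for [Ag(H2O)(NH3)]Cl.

The 1 chloride counter-ion carries a total charge of -1, so each complex ion is 1+.
Ligand charges: 1×aqua (neutral), 1×ammine (neutral); total 0. So Ag + (0) = 1+, giving Ag = +1.
Ligands are named alphabetically: ammine before aqua.

ammineaquasilver(I) chloride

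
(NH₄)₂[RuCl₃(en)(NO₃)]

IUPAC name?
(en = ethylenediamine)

The 2 ammonium counter-ions carry a total charge of +2, so each complex ion is 2−.
Ligand charges: 3×chloro (-1 each), 1×nitrato (-1 each), 1×ethylenediamine (neutral); total -4. So Ru + (-4) = 2−, giving Ru = +2.
The complex ion is anionic, so ruthenium takes the -ate form ruthenate(II).

ammonium trichloro(ethylenediamine)nitratoruthenate(II)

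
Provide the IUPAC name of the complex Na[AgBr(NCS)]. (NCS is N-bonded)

sodium bromoisothiocyanatoargentate(I)

The 1 sodium counter-ion carries a total charge of +1, so each complex ion is 1−.
Ligand charges: 1×bromo (-1 each), 1×isothiocyanato (-1 each); total -2. So Ag + (-2) = 1−, giving Ag = +1.
The complex ion is anionic, so silver takes the -ate form argentate(I).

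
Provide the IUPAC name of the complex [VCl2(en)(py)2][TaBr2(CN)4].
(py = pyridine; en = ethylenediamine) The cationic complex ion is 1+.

Both ions are complex: the cation is named first with the plain metal name, the anion second with the -ate form; each ion's ligands are alphabetised independently.
The complex cation is given as 1+; its ligand charges sum to -2, so V = +3.
A 1:1 salt means the anion carries the equal and opposite charge, 1−.
Anion: ligand charges sum to -6; for the ion to be 1−, Ta = +5.

dichloro(ethylenediamine)bis(pyridine)vanadium(III) dibromotetracyanotantalate(V)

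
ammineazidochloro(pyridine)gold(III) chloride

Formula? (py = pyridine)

Ligands: 1 ammine (NH3, neutral), 1 chloro (Cl, -1), 1 azido (N3, -1), 1 pyridine (py, neutral). Ligand charge sum = -2.
Charge balance with chloride (-1) requires 1 complex ion per 1 chloride.

[AuCl(N3)(NH3)(py)]Cl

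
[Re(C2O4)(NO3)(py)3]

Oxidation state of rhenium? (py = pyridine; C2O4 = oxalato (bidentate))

+3

No counter-ion: the bracketed complex is neutral.
Ligand charges: 1×NO3 = -1; 3×py neutral; 1×C2O4 = -2; sum -3.
Re + (-3) = 0 ⇒ Re is +3.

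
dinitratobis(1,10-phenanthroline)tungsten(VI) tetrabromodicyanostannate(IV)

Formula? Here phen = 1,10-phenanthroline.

[W(NO3)2(phen)2][SnBr4(CN)2]2

Cation [W…]: ligand charges -2, W(VI) ⇒ ion charge 4+.
Anion [Sn…]: ligand charges -6, Sn(IV) ⇒ ion charge 2−.
One 4+ cation requires 2 of the 2− anion.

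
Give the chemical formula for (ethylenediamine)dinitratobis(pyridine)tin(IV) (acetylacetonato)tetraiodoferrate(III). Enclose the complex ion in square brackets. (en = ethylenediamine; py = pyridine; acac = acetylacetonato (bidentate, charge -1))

Cation [Sn…]: ligand charges -2, Sn(IV) ⇒ ion charge 2+.
Anion [Fe…]: ligand charges -5, Fe(III) ⇒ ion charge 2−.

[Sn(en)(NO3)2(py)2][Fe(acac)I4]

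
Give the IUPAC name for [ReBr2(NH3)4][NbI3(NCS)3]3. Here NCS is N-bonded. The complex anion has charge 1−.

tetraamminedibromorhenium(V) triiodotriisothiocyanatoniobate(V)

Both ions are complex: the cation is named first with the plain metal name, the anion second with the -ate form; each ion's ligands are alphabetised independently.
The complex anion is given as 1−; its ligand charges sum to -6, so Nb = +5.
With 3 anions per cation, the cation must be 3×1 = 3+.
Cation: ligand charges sum to -2; for the ion to be 3+, Re = +5.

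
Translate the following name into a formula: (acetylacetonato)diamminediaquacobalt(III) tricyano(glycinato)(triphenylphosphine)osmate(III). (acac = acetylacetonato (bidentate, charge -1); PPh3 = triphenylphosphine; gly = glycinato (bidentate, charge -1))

Cation [Co…]: ligand charges -1, Co(III) ⇒ ion charge 2+.
Anion [Os…]: ligand charges -4, Os(III) ⇒ ion charge 1−.

[Co(acac)(H2O)2(NH3)2][Os(CN)3(gly)(PPh3)]2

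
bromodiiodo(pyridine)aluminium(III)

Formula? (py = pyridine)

[AlBrI2(py)]

Ligands: 2 iodo (I, -1), 1 pyridine (py, neutral), 1 bromo (Br, -1). Ligand charge sum = -3.
With Al in oxidation state +3, the complex ion is [Al...].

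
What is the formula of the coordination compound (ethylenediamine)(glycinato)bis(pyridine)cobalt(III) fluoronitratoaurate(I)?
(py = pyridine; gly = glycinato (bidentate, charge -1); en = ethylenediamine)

[Co(en)(gly)(py)2][AuF(NO3)]2

Cation [Co…]: ligand charges -1, Co(III) ⇒ ion charge 2+.
Anion [Au…]: ligand charges -2, Au(I) ⇒ ion charge 1−.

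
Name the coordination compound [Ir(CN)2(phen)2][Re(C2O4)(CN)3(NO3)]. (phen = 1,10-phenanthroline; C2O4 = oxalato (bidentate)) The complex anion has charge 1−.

The complex anion is given as 1−; its ligand charges sum to -6, so Re = +5.
A 1:1 salt means the cation carries the equal and opposite charge, 1+.
Cation: ligand charges sum to -2; for the ion to be 1+, Ir = +3.

dicyanobis(1,10-phenanthroline)iridium(III) tricyanonitratooxalatorhenate(V)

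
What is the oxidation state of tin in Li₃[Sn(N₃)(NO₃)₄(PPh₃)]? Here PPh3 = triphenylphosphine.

3 lithium outside the brackets (+1 each) → the complex ion is 3−.
Ligand charges: 4×NO3 = -4; 1×N3 = -1; 1×PPh3 neutral; sum -5.
Sn + (-5) = 3− ⇒ Sn is +2.

+2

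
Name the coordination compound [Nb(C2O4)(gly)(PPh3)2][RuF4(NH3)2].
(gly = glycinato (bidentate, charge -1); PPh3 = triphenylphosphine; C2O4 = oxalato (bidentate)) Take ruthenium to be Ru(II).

Both ions are complex: the cation is named first with the plain metal name, the anion second with the -ate form; each ion's ligands are alphabetised independently.
Ru is given as +2; the anion's ligand charges sum to -4, so the complex anion is 2−.
A 1:1 salt means the cation carries the equal and opposite charge, 2+.
Cation: ligand charges sum to -3; for the ion to be 2+, Nb = +5.

(glycinato)oxalatobis(triphenylphosphine)niobium(V) diamminetetrafluororuthenate(II)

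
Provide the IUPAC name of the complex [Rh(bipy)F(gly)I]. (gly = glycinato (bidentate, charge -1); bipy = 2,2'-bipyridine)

(2,2'-bipyridine)fluoro(glycinato)iodorhodium(III)

There is no counter-ion, so the complex is neutral overall.
Ligand charges: 1×glycinato (-1 each), 1×2,2'-bipyridine (neutral), 1×iodo (-1 each), 1×fluoro (-1 each); total -3. So Rh + (-3) = 0, giving Rh = +3.
Ligands are named alphabetically: bipyridine before fluoro before glycinato before iodo.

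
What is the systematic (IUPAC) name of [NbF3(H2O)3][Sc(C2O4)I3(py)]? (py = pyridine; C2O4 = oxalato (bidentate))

Both ions are complex: the cation is named first with the plain metal name, the anion second with the -ate form; each ion's ligands are alphabetised independently.
Scandium is always +3 in its complexes; the anion's ligand charges sum to -5, so the complex anion is 2−.
A 1:1 salt means the cation carries the equal and opposite charge, 2+.
Cation: ligand charges sum to -3; for the ion to be 2+, Nb = +5.

triaquatrifluoroniobium(V) triiodooxalato(pyridine)scandate(III)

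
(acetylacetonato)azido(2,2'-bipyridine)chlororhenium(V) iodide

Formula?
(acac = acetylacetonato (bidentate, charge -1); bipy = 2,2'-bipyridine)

Ligands: 1 acetylacetonato (acac, -1), 1 2,2'-bipyridine (bipy, neutral), 1 azido (N3, -1), 1 chloro (Cl, -1). Ligand charge sum = -3.
With Re in oxidation state +5, the complex ion is [Re...]^2+.
Charge balance with iodide (-1) requires 1 complex ion per 2 iodide.

[Re(acac)(bipy)Cl(N3)]I2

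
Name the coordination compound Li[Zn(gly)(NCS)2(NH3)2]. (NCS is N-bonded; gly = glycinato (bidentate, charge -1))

The 1 lithium counter-ion carries a total charge of +1, so each complex ion is 1−.
Ligand charges: 2×ammine (neutral), 2×isothiocyanato (-1 each), 1×glycinato (-1 each); total -3. So Zn + (-3) = 1−, giving Zn = +2.
The complex ion is anionic, so zinc takes the -ate form zincate(II).

lithium diammine(glycinato)diisothiocyanatozincate(II)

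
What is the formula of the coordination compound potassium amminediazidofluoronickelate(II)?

Ligands: 1 ammine (NH3, neutral), 2 azido (N3, -1), 1 fluoro (F, -1). Ligand charge sum = -3.
With Ni in oxidation state +2, the complex ion is [Ni...]^1−.
Charge balance with potassium (+1) requires 1 complex ion per 1 potassium.

K[NiF(N3)2(NH3)]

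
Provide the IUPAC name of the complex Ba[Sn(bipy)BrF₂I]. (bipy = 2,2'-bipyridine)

The 1 barium counter-ion carries a total charge of +2, so each complex ion is 2−.
Ligand charges: 1×bromo (-1 each), 1×2,2'-bipyridine (neutral), 1×iodo (-1 each), 2×fluoro (-1 each); total -4. So Sn + (-4) = 2−, giving Sn = +2.
Ligands are named alphabetically: bipyridine before bromo before fluoro before iodo.
The complex ion is anionic, so tin takes the -ate form stannate(II).

barium (2,2'-bipyridine)bromodifluoroiodostannate(II)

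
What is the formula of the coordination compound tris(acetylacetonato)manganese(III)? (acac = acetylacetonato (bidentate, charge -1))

Ligands: 3 acetylacetonato (acac, -1). Ligand charge sum = -3.
With Mn in oxidation state +3, the complex ion is [Mn...].

[Mn(acac)3]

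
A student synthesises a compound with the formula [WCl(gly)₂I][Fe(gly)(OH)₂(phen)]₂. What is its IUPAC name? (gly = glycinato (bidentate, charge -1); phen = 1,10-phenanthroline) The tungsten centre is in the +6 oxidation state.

chlorobis(glycinato)iodotungsten(VI) (glycinato)dihydroxo(1,10-phenanthroline)ferrate(II)

W is given as +6; the cation's ligand charges sum to -4, so the complex cation is 2+.
With 2 anions per cation, each anion must be 2/2 = 1−.
Anion: ligand charges sum to -3; for the ion to be 1−, Fe = +2.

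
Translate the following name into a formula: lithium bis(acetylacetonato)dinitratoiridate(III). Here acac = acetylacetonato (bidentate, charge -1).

Li[Ir(acac)2(NO3)2]

Ligands: 2 acetylacetonato (acac, -1), 2 nitrato (NO3, -1). Ligand charge sum = -4.
With Ir in oxidation state +3, the complex ion is [Ir...]^1−.
Charge balance with lithium (+1) requires 1 complex ion per 1 lithium.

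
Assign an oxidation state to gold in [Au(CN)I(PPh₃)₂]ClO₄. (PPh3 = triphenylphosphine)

+3

1 perchlorate outside the brackets (-1 each) → the complex ion is 1+.
Ligand charges: 2×PPh3 neutral; 1×I = -1; 1×CN = -1; sum -2.
Au + (-2) = 1+ ⇒ Au is +3.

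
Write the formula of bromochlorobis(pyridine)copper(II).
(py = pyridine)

Ligands: 1 chloro (Cl, -1), 1 bromo (Br, -1), 2 pyridine (py, neutral). Ligand charge sum = -2.
With Cu in oxidation state +2, the complex ion is [Cu...].

[CuBrCl(py)2]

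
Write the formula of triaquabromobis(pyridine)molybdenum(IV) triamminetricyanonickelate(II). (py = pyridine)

[MoBr(H2O)3(py)2][Ni(CN)3(NH3)3]3

Cation [Mo…]: ligand charges -1, Mo(IV) ⇒ ion charge 3+.
Anion [Ni…]: ligand charges -3, Ni(II) ⇒ ion charge 1−.
One 3+ cation requires 3 of the 1− anion.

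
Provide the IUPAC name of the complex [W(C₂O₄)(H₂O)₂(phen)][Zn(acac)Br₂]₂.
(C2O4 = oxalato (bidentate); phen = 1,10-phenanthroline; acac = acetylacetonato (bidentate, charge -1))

diaquaoxalato(1,10-phenanthroline)tungsten(IV) (acetylacetonato)dibromozincate(II)

Both ions are complex: the cation is named first with the plain metal name, the anion second with the -ate form; each ion's ligands are alphabetised independently.
Zinc is always +2 in its complexes; the anion's ligand charges sum to -3, so the complex anion is 1−.
With 2 anions per cation, the cation must be 2×1 = 2+.
Cation: ligand charges sum to -2; for the ion to be 2+, W = +4.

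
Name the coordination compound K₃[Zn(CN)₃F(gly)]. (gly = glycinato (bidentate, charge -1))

potassium tricyanofluoro(glycinato)zincate(II)

The 3 potassium counter-ions carry a total charge of +3, so each complex ion is 3−.
Ligand charges: 1×fluoro (-1 each), 3×cyano (-1 each), 1×glycinato (-1 each); total -5. So Zn + (-5) = 3−, giving Zn = +2.
The complex ion is anionic, so zinc takes the -ate form zincate(II).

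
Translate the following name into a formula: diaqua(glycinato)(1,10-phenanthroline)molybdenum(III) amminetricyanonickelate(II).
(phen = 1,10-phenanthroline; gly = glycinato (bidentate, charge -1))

Cation [Mo…]: ligand charges -1, Mo(III) ⇒ ion charge 2+.
Anion [Ni…]: ligand charges -3, Ni(II) ⇒ ion charge 1−.

[Mo(gly)(H2O)2(phen)][Ni(CN)3(NH3)]2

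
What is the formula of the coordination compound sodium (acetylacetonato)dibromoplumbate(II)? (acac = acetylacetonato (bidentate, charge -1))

Na[Pb(acac)Br2]

Ligands: 1 acetylacetonato (acac, -1), 2 bromo (Br, -1). Ligand charge sum = -3.
Charge balance with sodium (+1) requires 1 complex ion per 1 sodium.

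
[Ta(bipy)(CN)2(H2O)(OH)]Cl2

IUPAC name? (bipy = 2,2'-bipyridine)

aqua(2,2'-bipyridine)dicyanohydroxotantalum(V) chloride

The 2 chloride counter-ions carry a total charge of -2, so each complex ion is 2+.
Ligand charges: 1×2,2'-bipyridine (neutral), 1×aqua (neutral), 2×cyano (-1 each), 1×hydroxo (-1 each); total -3. So Ta + (-3) = 2+, giving Ta = +5.
Ligands are named alphabetically: aqua before bipyridine before cyano before hydroxo.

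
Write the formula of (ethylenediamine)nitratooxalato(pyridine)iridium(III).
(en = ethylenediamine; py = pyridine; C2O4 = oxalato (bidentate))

[Ir(C2O4)(en)(NO3)(py)]

Ligands: 1 nitrato (NO3, -1), 1 ethylenediamine (en, neutral), 1 pyridine (py, neutral), 1 oxalato (C2O4, -2). Ligand charge sum = -3.
With Ir in oxidation state +3, the complex ion is [Ir...].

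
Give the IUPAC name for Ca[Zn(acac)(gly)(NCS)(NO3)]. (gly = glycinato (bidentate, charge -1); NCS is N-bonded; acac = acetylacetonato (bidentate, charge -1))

calcium (acetylacetonato)(glycinato)isothiocyanatonitratozincate(II)

The 1 calcium counter-ion carries a total charge of +2, so each complex ion is 2−.
Ligand charges: 1×glycinato (-1 each), 1×isothiocyanato (-1 each), 1×nitrato (-1 each), 1×acetylacetonato (-1 each); total -4. So Zn + (-4) = 2−, giving Zn = +2.
Ligands are named alphabetically: acetylacetonato before glycinato before isothiocyanato before nitrato.
The complex ion is anionic, so zinc takes the -ate form zincate(II).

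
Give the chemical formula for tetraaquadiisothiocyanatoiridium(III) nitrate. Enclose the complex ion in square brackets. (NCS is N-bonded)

[Ir(H2O)4(NCS)2]NO3

Ligands: 4 aqua (H2O, neutral), 2 isothiocyanato (NCS, -1). Ligand charge sum = -2.
Charge balance with nitrate (-1) requires 1 complex ion per 1 nitrate.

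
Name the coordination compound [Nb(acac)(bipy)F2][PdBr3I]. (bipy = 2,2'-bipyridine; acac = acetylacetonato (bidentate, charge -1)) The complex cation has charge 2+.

(acetylacetonato)(2,2'-bipyridine)difluoroniobium(V) tribromoiodopalladate(II)

Both ions are complex: the cation is named first with the plain metal name, the anion second with the -ate form; each ion's ligands are alphabetised independently.
The complex cation is given as 2+; its ligand charges sum to -3, so Nb = +5.
A 1:1 salt means the anion carries the equal and opposite charge, 2−.
Anion: ligand charges sum to -4; for the ion to be 2−, Pd = +2.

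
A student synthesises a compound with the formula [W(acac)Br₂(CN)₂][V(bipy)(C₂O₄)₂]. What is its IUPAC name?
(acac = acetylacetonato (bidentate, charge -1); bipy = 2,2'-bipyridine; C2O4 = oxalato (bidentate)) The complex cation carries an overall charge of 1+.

(acetylacetonato)dibromodicyanotungsten(VI) (2,2'-bipyridine)dioxalatovanadate(III)

Both ions are complex: the cation is named first with the plain metal name, the anion second with the -ate form; each ion's ligands are alphabetised independently.
The complex cation is given as 1+; its ligand charges sum to -5, so W = +6.
A 1:1 salt means the anion carries the equal and opposite charge, 1−.
Anion: ligand charges sum to -4; for the ion to be 1−, V = +3.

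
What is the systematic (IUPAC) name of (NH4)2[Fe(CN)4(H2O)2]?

The 2 ammonium counter-ions carry a total charge of +2, so each complex ion is 2−.
Ligand charges: 4×cyano (-1 each), 2×aqua (neutral); total -4. So Fe + (-4) = 2−, giving Fe = +2.
Ligands are named alphabetically: aqua before cyano.
The complex ion is anionic, so iron takes the -ate form ferrate(II).

ammonium diaquatetracyanoferrate(II)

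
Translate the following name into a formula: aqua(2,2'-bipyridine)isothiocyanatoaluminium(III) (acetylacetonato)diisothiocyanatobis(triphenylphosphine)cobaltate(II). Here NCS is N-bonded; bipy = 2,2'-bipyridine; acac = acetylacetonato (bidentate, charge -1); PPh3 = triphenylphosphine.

[Al(bipy)(H2O)(NCS)][Co(acac)(NCS)2(PPh3)2]2

Cation [Al…]: ligand charges -1, Al(III) ⇒ ion charge 2+.
Anion [Co…]: ligand charges -3, Co(II) ⇒ ion charge 1−.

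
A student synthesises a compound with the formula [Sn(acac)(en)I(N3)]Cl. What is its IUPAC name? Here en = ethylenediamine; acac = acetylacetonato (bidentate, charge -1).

(acetylacetonato)azido(ethylenediamine)iodotin(IV) chloride

The 1 chloride counter-ion carries a total charge of -1, so each complex ion is 1+.
Ligand charges: 1×ethylenediamine (neutral), 1×iodo (-1 each), 1×acetylacetonato (-1 each), 1×azido (-1 each); total -3. So Sn + (-3) = 1+, giving Sn = +4.
Ligands are named alphabetically: acetylacetonato before azido before ethylenediamine before iodo.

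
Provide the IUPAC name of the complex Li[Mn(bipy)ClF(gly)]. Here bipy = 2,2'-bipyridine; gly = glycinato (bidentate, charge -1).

The 1 lithium counter-ion carries a total charge of +1, so each complex ion is 1−.
Ligand charges: 1×chloro (-1 each), 1×fluoro (-1 each), 1×2,2'-bipyridine (neutral), 1×glycinato (-1 each); total -3. So Mn + (-3) = 1−, giving Mn = +2.
Ligands are named alphabetically: bipyridine before chloro before fluoro before glycinato.
The complex ion is anionic, so manganese takes the -ate form manganate(II).

lithium (2,2'-bipyridine)chlorofluoro(glycinato)manganate(II)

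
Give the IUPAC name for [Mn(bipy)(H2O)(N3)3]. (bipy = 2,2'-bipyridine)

There is no counter-ion, so the complex is neutral overall.
Ligand charges: 1×2,2'-bipyridine (neutral), 1×aqua (neutral), 3×azido (-1 each); total -3. So Mn + (-3) = 0, giving Mn = +3.
Ligands are named alphabetically: aqua before azido before bipyridine.

aquatriazido(2,2'-bipyridine)manganese(III)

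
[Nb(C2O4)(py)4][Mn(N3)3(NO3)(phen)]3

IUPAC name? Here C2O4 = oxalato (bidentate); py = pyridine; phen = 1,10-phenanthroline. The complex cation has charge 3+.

The complex cation is given as 3+; its ligand charges sum to -2, so Nb = +5.
With 3 anions per cation, each anion must be 3/3 = 1−.
Anion: ligand charges sum to -4; for the ion to be 1−, Mn = +3.

oxalatotetrakis(pyridine)niobium(V) triazidonitrato(1,10-phenanthroline)manganate(III)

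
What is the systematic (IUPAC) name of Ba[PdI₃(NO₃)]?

The 1 barium counter-ion carries a total charge of +2, so each complex ion is 2−.
Ligand charges: 1×nitrato (-1 each), 3×iodo (-1 each); total -4. So Pd + (-4) = 2−, giving Pd = +2.
Ligands are named alphabetically: iodo before nitrato.
The complex ion is anionic, so palladium takes the -ate form palladate(II).

barium triiodonitratopalladate(II)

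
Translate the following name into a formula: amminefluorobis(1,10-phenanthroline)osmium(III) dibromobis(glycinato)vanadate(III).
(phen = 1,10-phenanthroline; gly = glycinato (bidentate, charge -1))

Cation [Os…]: ligand charges -1, Os(III) ⇒ ion charge 2+.
Anion [V…]: ligand charges -4, V(III) ⇒ ion charge 1−.
One 2+ cation requires 2 of the 1− anion.

[OsF(NH3)(phen)2][VBr2(gly)2]2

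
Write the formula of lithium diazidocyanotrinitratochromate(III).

Ligands: 2 azido (N3, -1), 1 cyano (CN, -1), 3 nitrato (NO3, -1). Ligand charge sum = -6.
With Cr in oxidation state +3, the complex ion is [Cr...]^3−.
Charge balance with lithium (+1) requires 1 complex ion per 3 lithium.

Li3[Cr(CN)(N3)2(NO3)3]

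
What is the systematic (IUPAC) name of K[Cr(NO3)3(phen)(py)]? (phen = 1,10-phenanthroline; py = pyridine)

The 1 potassium counter-ion carries a total charge of +1, so each complex ion is 1−.
Ligand charges: 1×1,10-phenanthroline (neutral), 3×nitrato (-1 each), 1×pyridine (neutral); total -3. So Cr + (-3) = 1−, giving Cr = +2.
Ligands are named alphabetically: nitrato before phenanthroline before pyridine.
The complex ion is anionic, so chromium takes the -ate form chromate(II).

potassium trinitrato(1,10-phenanthroline)(pyridine)chromate(II)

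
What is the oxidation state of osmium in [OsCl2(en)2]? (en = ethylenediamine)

+2

No counter-ion: the bracketed complex is neutral.
Ligand charges: 2×en neutral; 2×Cl = -2; sum -2.
Os + (-2) = 0 ⇒ Os is +2.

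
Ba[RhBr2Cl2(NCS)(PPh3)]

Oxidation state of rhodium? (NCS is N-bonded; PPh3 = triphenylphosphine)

+3

1 barium outside the brackets (+2 each) → the complex ion is 2−.
Ligand charges: 1×NCS = -1; 2×Cl = -2; 1×PPh3 neutral; 2×Br = -2; sum -5.
Rh + (-5) = 2− ⇒ Rh is +3.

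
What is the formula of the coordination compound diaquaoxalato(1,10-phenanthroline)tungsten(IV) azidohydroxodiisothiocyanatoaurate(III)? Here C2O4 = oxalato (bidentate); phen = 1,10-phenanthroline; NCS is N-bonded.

Cation [W…]: ligand charges -2, W(IV) ⇒ ion charge 2+.
Anion [Au…]: ligand charges -4, Au(III) ⇒ ion charge 1−.
One 2+ cation requires 2 of the 1− anion.

[W(C2O4)(H2O)2(phen)][Au(N3)(NCS)2(OH)]2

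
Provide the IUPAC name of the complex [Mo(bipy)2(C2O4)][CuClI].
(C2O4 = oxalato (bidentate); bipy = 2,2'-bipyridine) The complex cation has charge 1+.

bis(2,2'-bipyridine)oxalatomolybdenum(III) chloroiodocuprate(I)

Both ions are complex: the cation is named first with the plain metal name, the anion second with the -ate form; each ion's ligands are alphabetised independently.
The complex cation is given as 1+; its ligand charges sum to -2, so Mo = +3.
A 1:1 salt means the anion carries the equal and opposite charge, 1−.
Anion: ligand charges sum to -2; for the ion to be 1−, Cu = +1.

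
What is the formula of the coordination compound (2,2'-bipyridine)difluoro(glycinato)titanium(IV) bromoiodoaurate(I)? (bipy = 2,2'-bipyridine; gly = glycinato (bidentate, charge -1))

Cation [Ti…]: ligand charges -3, Ti(IV) ⇒ ion charge 1+.
Anion [Au…]: ligand charges -2, Au(I) ⇒ ion charge 1−.
One 1+ cation balances one 1− anion.

[Ti(bipy)F2(gly)][AuBrI]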